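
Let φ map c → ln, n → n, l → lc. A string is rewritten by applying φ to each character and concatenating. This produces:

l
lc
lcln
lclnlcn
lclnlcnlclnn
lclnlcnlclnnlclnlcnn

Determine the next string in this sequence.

φ(lclnlcnlclnnlclnlcnn) expands symbol-by-symbol to lc ln lc n lc ln n lc ln lc n n lc ln lc n lc ln n n; joining the 20 pieces gives the next term.

lclnlcnlclnnlclnlcnnlclnlcnlclnnn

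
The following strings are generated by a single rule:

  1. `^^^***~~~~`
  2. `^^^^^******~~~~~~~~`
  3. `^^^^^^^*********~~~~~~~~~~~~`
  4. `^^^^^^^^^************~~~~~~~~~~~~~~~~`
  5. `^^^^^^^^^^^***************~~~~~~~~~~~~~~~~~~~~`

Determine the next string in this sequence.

^^^^^^^^^^^^^******************~~~~~~~~~~~~~~~~~~~~~~~~

The n-th term is 2n+1 ^'s then 3n *'s then 4n ~'s (n = 1, 2, …).
At n = 6 the blocks have lengths 13, 18, 24.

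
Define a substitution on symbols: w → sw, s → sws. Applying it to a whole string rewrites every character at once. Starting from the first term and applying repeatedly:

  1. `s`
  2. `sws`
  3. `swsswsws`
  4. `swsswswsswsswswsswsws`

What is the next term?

swsswswsswsswswsswswsswsswswsswsswswsswswsswsswswsswsws

φ(swsswswsswsswswsswsws) expands symbol-by-symbol to sws sw sws sws sw sws sw sws sws sw sws sws sw sws sw sws sws sw sws sw sws; joining the 21 pieces gives the next term.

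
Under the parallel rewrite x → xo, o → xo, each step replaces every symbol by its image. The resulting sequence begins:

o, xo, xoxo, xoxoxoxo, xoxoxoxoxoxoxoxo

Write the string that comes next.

Rewriting the 16 symbols of xoxoxoxoxoxoxoxo one by one yields xo xo xo xo xo xo xo xo xo xo xo xo xo xo xo xo; concatenated:

xoxoxoxoxoxoxoxoxoxoxoxoxoxoxoxo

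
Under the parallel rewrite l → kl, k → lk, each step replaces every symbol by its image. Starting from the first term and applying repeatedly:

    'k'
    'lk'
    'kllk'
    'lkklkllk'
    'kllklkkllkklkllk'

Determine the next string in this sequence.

Rewriting the 16 symbols of kllklkkllkklkllk one by one yields lk kl kl lk kl lk lk kl kl lk lk kl lk kl kl lk; concatenated:

lkklkllkkllklkklkllklkkllkklkllk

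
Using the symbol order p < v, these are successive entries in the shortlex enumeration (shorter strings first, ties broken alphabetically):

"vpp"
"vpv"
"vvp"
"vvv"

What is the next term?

pppp

vvv is the last string of length 3, so the next is the first of length 4: p repeated 4 times.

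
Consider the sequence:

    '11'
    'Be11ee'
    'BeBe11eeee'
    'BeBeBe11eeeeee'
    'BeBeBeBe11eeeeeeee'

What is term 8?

Every step adds Be to the front and ee to the end of the previous string.
From BeBeBeBe11eeeeeeee, 3 further steps: BeBeBeBe11eeeeeeee → BeBeBeBeBe11eeeeeeeeee → BeBeBeBeBeBe11eeeeeeeeeeee → (answer).

BeBeBeBeBeBeBe11eeeeeeeeeeeeee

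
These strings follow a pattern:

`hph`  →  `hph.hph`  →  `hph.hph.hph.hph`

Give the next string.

s(k+1) = s(k)·.·s(k) — each term doubles the last with '.' between the halves.
Doubling hph.hph.hph.hph with '.' between the halves:

hph.hph.hph.hph.hph.hph.hph.hph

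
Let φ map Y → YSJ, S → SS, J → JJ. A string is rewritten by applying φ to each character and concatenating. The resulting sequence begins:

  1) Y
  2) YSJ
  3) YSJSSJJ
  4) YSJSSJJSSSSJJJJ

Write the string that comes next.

YSJSSJJSSSSJJJJSSSSSSSSJJJJJJJJ

Applying the rule to each of the 15 symbols of YSJSSJJSSSSJJJJ gives the pieces YSJ SS JJ SS SS JJ JJ SS SS SS SS JJ JJ JJ JJ, which concatenate to the answer.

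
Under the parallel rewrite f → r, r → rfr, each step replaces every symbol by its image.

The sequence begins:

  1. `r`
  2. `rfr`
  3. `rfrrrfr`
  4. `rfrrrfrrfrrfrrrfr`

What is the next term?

Replace each of the 17 characters of rfrrrfrrfrrfrrrfr in place — rfr r rfr rfr rfr r rfr rfr r rfr rfr r rfr rfr rfr r rfr — and concatenate.

rfrrrfrrfrrfrrrfrrfrrrfrrfrrrfrrfrrfrrrfr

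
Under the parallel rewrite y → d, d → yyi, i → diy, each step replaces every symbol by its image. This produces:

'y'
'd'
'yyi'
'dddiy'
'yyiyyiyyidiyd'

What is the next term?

dddiydddiydddiyyyidiydyyi

φ(yyiyyiyyidiyd) expands symbol-by-symbol to d d diy d d diy d d diy yyi diy d yyi; joining the 13 pieces gives the next term.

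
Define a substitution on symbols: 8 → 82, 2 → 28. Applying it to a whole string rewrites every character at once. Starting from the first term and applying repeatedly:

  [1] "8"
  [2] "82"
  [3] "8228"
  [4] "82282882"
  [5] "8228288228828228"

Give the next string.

Rewriting the 16 symbols of 8228288228828228 one by one yields 82 28 28 82 28 82 82 28 28 82 82 28 82 28 28 82; concatenated:

82282882288282282882822882282882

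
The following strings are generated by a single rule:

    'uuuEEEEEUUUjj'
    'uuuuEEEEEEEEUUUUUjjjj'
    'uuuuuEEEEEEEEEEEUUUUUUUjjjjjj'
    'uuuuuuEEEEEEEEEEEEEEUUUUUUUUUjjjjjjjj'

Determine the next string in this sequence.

uuuuuuuEEEEEEEEEEEEEEEEEUUUUUUUUUUUjjjjjjjjjj

Reading off run lengths: u runs 3, 4, 5, 6; E runs 5, 8, 11, 14; U runs 3, 5, 7, 9; j runs 2, 4, 6, 8 — each is linear in n, where the shown terms are n = 2, 3, 4, 5.
At n = 6 the blocks have lengths 7, 17, 11, 10.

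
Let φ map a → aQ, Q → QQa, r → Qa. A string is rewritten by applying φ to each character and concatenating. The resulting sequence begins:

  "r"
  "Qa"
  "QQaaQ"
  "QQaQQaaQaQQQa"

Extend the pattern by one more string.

φ(QQaQQaaQaQQQa) expands symbol-by-symbol to QQa QQa aQ QQa QQa aQ aQ QQa aQ QQa QQa QQa aQ; joining the 13 pieces gives the next term.

QQaQQaaQQQaQQaaQaQQQaaQQQaQQaQQaaQ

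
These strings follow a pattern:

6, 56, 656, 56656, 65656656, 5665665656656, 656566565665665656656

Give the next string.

This is a Fibonacci-style word recurrence s(k) = s(k−2)·s(k−1): e.g. 6·56 = 656.
So term 8 is 5665665656656·656566565665665656656.

5665665656656656566565665665656656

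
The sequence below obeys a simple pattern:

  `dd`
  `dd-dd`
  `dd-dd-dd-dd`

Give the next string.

dd-dd-dd-dd-dd-dd-dd-dd

Each string is two copies of the previous one joined by '-'.
One more doubling of dd-dd-dd-dd gives the answer.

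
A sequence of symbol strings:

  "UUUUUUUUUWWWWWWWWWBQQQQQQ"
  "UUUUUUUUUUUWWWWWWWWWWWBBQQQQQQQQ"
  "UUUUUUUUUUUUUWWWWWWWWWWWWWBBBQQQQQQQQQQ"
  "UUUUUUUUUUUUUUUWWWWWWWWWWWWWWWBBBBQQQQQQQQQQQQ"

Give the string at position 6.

Term n consists of 2n+3 U's, followed by 2n+3 W's, followed by n-2 B's, followed by 2n Q's, where the shown terms are n = 3, 4, 5, 6.
Setting n = 8 gives 19, 19, 6, 16 characters in each block.

UUUUUUUUUUUUUUUUUUUWWWWWWWWWWWWWWWWWWWBBBBBBQQQQQQQQQQQQQQQQ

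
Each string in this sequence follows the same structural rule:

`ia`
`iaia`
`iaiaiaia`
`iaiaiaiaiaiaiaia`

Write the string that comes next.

Each string is two copies of the previous one concatenated.
One more doubling of iaiaiaiaiaiaiaia gives the answer.

iaiaiaiaiaiaiaiaiaiaiaiaiaiaiaia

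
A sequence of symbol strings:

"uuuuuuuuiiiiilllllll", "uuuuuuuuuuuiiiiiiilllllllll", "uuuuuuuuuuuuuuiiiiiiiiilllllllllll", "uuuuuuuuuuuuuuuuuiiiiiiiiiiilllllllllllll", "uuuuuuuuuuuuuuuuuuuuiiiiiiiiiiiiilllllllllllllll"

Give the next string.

Each string has the form u^{3n+2} i^{2n+1} l^{2n+3}, where the shown terms are n = 2, 3, 4, 5, 6.
At n = 7 the blocks have lengths 23, 15, 17.

uuuuuuuuuuuuuuuuuuuuuuuiiiiiiiiiiiiiiilllllllllllllllll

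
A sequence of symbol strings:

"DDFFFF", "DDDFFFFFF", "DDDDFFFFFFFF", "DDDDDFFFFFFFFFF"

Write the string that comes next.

Reading off run lengths: D runs 2, 3, 4, 5; F runs 4, 6, 8, 10 — each is linear in n, where the shown terms are n = 2, 3, 4, 5.
Setting n = 6 gives 6, 12 characters in each block.

DDDDDDFFFFFFFFFFFF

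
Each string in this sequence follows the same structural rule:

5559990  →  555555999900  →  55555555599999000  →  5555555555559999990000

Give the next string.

Term n consists of 3n 5's, followed by n+2 9's, followed by n 0's (n = 1, 2, …).
Setting n = 5 gives 15, 7, 5 characters in each block.

555555555555555999999900000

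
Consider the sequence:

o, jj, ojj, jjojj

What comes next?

From term 3 onward, concatenate the second-to-last term with the last: o·jj = ojj, jj·ojj = jjojj, …
The next term joins ojj and jjojj.

ojjjjojj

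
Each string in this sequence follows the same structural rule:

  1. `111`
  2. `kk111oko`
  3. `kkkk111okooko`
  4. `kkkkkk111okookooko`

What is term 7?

kkkkkkkkkkkk111okookookookookooko

s(k+1) = kk·s(k)·oko, so each term gains kk as a prefix and oko as a suffix.
From kkkkkk111okookooko, 3 further steps: kkkkkk111okookooko → kkkkkkkk111okookookooko → kkkkkkkkkk111okookookookooko → (answer).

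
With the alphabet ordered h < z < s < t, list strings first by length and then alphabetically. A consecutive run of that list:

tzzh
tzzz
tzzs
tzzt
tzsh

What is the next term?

Find the rightmost character of tzsh below t, bump it to the next letter, and reset everything to its right to h.

tzsz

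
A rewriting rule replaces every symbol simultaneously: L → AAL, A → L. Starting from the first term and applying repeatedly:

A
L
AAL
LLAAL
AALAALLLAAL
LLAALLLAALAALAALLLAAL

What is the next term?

φ(LLAALLLAALAALAALLLAAL) expands symbol-by-symbol to AAL AAL L L AAL AAL AAL L L AAL L L AAL L L AAL AAL AAL L L AAL; joining the 21 pieces gives the next term.

AALAALLLAALAALAALLLAALLLAALLLAALAALAALLLAAL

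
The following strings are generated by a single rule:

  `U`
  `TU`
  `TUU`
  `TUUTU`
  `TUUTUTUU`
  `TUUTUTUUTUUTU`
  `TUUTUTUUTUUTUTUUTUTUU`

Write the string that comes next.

TUUTUTUUTUUTUTUUTUTUUTUUTUTUUTUUTU

From term 3 onward, concatenate the last term with the second-to-last: TU·U = TUU, TUU·TU = TUUTU, …
So term 8 is TUUTUTUUTUUTUTUUTUTUU·TUUTUTUUTUUTU.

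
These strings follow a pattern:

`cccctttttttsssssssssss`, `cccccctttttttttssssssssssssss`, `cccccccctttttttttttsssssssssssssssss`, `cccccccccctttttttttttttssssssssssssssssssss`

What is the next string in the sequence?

Reading off run lengths: c runs 4, 6, 8, 10; t runs 7, 9, 11, 13; s runs 11, 14, 17, 20 — each is linear in n, where the shown terms are n = 3, 4, 5, 6.
Setting n = 7 gives 12, 15, 23 characters in each block.

cccccccccccctttttttttttttttsssssssssssssssssssssss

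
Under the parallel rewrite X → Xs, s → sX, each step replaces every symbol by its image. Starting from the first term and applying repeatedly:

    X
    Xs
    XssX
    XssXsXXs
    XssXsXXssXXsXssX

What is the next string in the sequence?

φ(XssXsXXssXXsXssX) expands symbol-by-symbol to Xs sX sX Xs sX Xs Xs sX sX Xs Xs sX Xs sX sX Xs; joining the 16 pieces gives the next term.

XssXsXXssXXsXssXsXXsXssXXssXsXXs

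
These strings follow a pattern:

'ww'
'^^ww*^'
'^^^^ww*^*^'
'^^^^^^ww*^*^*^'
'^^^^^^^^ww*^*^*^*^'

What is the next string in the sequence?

^^^^^^^^^^ww*^*^*^*^*^

s(k+1) = ^^·s(k)·*^, so each term gains ^^ as a prefix and *^ as a suffix.
So the next term is ^^·^^^^^^^^ww*^*^*^*^·*^.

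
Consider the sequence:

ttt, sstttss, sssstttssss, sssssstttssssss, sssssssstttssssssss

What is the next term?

sssssssssstttssssssssss

Each term wraps the previous one in ss on the left and ss on the right.
So the next term is ss·sssssssstttssssssss·ss.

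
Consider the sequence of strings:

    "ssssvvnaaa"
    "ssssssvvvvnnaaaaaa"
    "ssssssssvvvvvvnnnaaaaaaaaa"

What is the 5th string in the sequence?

ssssssssssssvvvvvvvvvvnnnnnaaaaaaaaaaaaaaa

Each string has the form s^{2n+2} v^{2n} n^{n} a^{3n} (n = 1, 2, …).
For term 5, n = 5, so the run lengths are 12, 10, 5, 15.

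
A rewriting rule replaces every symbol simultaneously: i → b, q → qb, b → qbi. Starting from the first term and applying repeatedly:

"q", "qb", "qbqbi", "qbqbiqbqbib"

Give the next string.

Expanding qbqbiqbqbib: q→qb, b→qbi, q→qb, b→qbi, i→b, q→qb, b→qbi, q→qb, b→qbi, i→b, b→qbi. Concatenated: qb qbi qb qbi b qb qbi qb qbi b qbi.

qbqbiqbqbibqbqbiqbqbibqbi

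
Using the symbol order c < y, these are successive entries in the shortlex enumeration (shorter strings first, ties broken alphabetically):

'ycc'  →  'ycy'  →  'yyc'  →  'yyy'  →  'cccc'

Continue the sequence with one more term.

Find the rightmost character of cccc below y, bump it to the next letter, and reset everything to its right to c.

cccy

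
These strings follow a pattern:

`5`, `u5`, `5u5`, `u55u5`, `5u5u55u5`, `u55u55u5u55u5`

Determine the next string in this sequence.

Each term (from the third on) is the two preceding terms concatenated in order: term 3 = 5·u5 = 5u5.
So term 7 is 5u5u55u5·u55u55u5u55u5.

5u5u55u5u55u55u5u55u5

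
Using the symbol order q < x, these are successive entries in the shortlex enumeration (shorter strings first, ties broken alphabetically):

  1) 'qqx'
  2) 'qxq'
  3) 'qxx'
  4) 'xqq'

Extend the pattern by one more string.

Treat xqq as a base-2 numeral over the given alphabet and add one, carrying through any trailing x's.

xqx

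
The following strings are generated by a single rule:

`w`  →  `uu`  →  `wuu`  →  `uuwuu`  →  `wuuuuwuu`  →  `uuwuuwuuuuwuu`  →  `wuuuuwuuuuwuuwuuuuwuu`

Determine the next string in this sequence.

From term 3 onward, concatenate the second-to-last term with the last: w·uu = wuu, uu·wuu = uuwuu, …
Continuing: uuwuuwuuuuwuu · wuuuuwuuuuwuuwuuuuwuu gives term 8.

uuwuuwuuuuwuuwuuuuwuuuuwuuwuuuuwuu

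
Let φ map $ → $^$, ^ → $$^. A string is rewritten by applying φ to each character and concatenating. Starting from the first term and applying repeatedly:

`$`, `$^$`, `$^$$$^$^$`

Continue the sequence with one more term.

Expanding $^$$$^$^$: $→$^$, ^→$$^, $→$^$, $→$^$, $→$^$, ^→$$^, $→$^$, ^→$$^, $→$^$. Concatenated: $^$ $$^ $^$ $^$ $^$ $$^ $^$ $$^ $^$.

$^$$$^$^$$^$$^$$$^$^$$$^$^$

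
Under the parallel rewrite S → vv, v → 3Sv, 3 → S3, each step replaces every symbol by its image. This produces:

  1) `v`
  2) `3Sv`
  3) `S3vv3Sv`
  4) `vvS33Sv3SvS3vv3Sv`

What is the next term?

Rewriting the 17 symbols of vvS33Sv3SvS3vv3Sv one by one yields 3Sv 3Sv vv S3 S3 vv 3Sv S3 vv 3Sv vv S3 3Sv 3Sv S3 vv 3Sv; concatenated:

3Sv3SvvvS3S3vv3SvS3vv3SvvvS33Sv3SvS3vv3Sv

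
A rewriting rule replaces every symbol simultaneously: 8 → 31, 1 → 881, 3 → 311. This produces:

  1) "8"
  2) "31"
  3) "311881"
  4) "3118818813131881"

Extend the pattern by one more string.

Replace each of the 16 characters of 3118818813131881 in place — 311 881 881 31 31 881 31 31 881 311 881 311 881 31 31 881 — and concatenate.

311881881313188131318813118813118813131881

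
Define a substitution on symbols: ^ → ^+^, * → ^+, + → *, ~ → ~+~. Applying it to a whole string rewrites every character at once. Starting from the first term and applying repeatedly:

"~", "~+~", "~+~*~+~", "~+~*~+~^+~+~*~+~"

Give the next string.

Rewriting the 16 symbols of ~+~*~+~^+~+~*~+~ one by one yields ~+~ * ~+~ ^+ ~+~ * ~+~ ^+^ * ~+~ * ~+~ ^+ ~+~ * ~+~; concatenated:

~+~*~+~^+~+~*~+~^+^*~+~*~+~^+~+~*~+~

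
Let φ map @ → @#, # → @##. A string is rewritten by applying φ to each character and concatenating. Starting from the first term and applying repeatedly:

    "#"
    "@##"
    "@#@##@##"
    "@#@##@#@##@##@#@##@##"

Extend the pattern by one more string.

@#@##@#@##@##@#@##@#@##@##@#@##@##@#@##@#@##@##@#@##@##

φ(@#@##@#@##@##@#@##@##) expands symbol-by-symbol to @# @## @# @## @## @# @## @# @## @## @# @## @## @# @## @# @## @## @# @## @##; joining the 21 pieces gives the next term.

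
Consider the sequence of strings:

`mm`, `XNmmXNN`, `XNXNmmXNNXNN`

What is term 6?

XNXNXNXNXNmmXNNXNNXNNXNNXNN

s(k+1) = XN·s(k)·XNN, so each term gains XN as a prefix and XNN as a suffix.
From XNXNmmXNNXNN, 3 further steps: XNXNmmXNNXNN → XNXNXNmmXNNXNNXNN → XNXNXNXNmmXNNXNNXNNXNN → (answer).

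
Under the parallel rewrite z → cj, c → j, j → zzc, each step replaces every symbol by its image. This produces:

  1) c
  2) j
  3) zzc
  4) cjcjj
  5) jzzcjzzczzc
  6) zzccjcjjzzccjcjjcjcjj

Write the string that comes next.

cjcjjjzzcjzzczzccjcjjjzzcjzzczzcjzzcjzzczzc

Replace each of the 21 characters of zzccjcjjzzccjcjjcjcjj in place — cj cj j j zzc j zzc zzc cj cj j j zzc j zzc zzc j zzc j zzc zzc — and concatenate.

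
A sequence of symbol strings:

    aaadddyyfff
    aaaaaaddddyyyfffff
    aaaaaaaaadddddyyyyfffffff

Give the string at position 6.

The n-th term is 3n a's then n+2 d's then n+1 y's then 2n+1 f's (n = 1, 2, …).
At n = 6 the blocks have lengths 18, 8, 7, 13.

aaaaaaaaaaaaaaaaaaddddddddyyyyyyyfffffffffffff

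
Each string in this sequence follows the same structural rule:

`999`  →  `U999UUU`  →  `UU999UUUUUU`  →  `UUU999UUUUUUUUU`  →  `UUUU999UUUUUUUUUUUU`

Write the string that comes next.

UUUUU999UUUUUUUUUUUUUUU

s(k+1) = U·s(k)·UUU, so each term gains U as a prefix and UUU as a suffix.
One more step from UUUU999UUUUUUUUUUUU gives the answer.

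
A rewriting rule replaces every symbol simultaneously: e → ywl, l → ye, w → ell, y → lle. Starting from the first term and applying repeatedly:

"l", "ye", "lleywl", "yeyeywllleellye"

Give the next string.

φ(yeyeywllleellye) expands symbol-by-symbol to lle ywl lle ywl lle ell ye ye ye ywl ywl ye ye lle ywl; joining the 15 pieces gives the next term.

lleywllleywllleellyeyeyeywlywlyeyelleywl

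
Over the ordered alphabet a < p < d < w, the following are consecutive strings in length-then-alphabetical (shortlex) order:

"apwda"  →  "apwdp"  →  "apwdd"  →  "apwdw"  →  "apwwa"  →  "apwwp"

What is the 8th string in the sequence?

Advancing 2 positions from apwwp through apwwp → apwwd reaches term 8.

apwww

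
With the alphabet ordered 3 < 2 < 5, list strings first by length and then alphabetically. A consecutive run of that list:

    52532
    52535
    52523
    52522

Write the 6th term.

Continuing the enumeration 2 steps past 52522: 52522 → 52525 → (answer).

52553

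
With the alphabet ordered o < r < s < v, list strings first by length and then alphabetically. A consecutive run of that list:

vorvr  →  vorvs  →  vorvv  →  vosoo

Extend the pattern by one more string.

The successor of vosoo increments the rightmost position that isn't already v and resets every position after it to o.

vosor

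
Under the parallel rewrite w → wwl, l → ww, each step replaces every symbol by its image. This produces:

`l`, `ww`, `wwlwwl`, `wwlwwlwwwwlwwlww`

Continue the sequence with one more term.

wwlwwlwwwwlwwlwwwwlwwlwwlwwlwwwwlwwlwwwwlwwl

Applying the rule to each of the 16 symbols of wwlwwlwwwwlwwlww gives the pieces wwl wwl ww wwl wwl ww wwl wwl wwl wwl ww wwl wwl ww wwl wwl, which concatenate to the answer.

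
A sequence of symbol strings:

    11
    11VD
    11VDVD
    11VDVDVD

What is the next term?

Each term is the previous one with VD appended.
One more step from 11VDVDVD gives the answer.

11VDVDVDVD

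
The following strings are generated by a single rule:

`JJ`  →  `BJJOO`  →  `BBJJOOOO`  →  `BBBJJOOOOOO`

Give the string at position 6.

Each term wraps the previous one in B on the left and OO on the right.
From BBBJJOOOOOO, 2 further steps: BBBJJOOOOOO → BBBBJJOOOOOOOO → (answer).

BBBBBJJOOOOOOOOOO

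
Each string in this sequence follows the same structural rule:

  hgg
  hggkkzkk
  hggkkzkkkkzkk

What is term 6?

The strings grow by a fixed suffix kkzkk each time.
From hggkkzkkkkzkk, 3 further steps: hggkkzkkkkzkk → hggkkzkkkkzkkkkzkk → hggkkzkkkkzkkkkzkkkkzkk → (answer).

hggkkzkkkkzkkkkzkkkkzkkkkzkk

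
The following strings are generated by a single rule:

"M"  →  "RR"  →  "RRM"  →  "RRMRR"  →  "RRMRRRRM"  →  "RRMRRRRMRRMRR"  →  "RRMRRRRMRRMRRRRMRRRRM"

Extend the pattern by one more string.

This is a Fibonacci-style word recurrence s(k) = s(k−1)·s(k−2): e.g. RR·M = RRM.
The next term joins RRMRRRRMRRMRRRRMRRRRM and RRMRRRRMRRMRR.

RRMRRRRMRRMRRRRMRRRRMRRMRRRRMRRMRR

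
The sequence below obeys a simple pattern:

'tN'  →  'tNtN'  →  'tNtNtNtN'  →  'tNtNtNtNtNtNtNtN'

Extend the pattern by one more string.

tNtNtNtNtNtNtNtNtNtNtNtNtNtNtNtN

Each string is two copies of the previous one concatenated.
One more doubling of tNtNtNtNtNtNtNtN gives the answer.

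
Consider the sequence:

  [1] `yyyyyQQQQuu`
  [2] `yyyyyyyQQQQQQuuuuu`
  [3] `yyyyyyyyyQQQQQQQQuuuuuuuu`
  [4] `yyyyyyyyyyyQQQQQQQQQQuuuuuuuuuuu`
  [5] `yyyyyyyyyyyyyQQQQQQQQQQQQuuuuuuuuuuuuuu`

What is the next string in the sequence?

Reading off run lengths: y runs 5, 7, 9, 11, 13; Q runs 4, 6, 8, 10, 12; u runs 2, 5, 8, 11, 14 — each is linear in n (n = 1, 2, …).
For the next term, n = 6, so the run lengths are 15, 14, 17.

yyyyyyyyyyyyyyyQQQQQQQQQQQQQQuuuuuuuuuuuuuuuuu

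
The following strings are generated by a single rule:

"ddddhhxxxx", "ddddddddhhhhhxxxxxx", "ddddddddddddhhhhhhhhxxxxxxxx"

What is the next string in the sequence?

Term n consists of 4n d's, followed by 3n-1 h's, followed by 2n+2 x's (n = 1, 2, …).
At n = 4 the blocks have lengths 16, 11, 10.

ddddddddddddddddhhhhhhhhhhhxxxxxxxxxx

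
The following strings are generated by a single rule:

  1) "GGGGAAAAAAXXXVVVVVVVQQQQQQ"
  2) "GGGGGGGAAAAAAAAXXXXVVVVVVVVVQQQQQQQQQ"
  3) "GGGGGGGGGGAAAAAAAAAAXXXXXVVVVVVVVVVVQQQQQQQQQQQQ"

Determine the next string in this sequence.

Term n consists of 3n-2 G's, followed by 2n+2 A's, followed by n+1 X's, followed by 2n+3 V's, followed by 3n Q's, where the shown terms are n = 2, 3, 4.
For the next term, n = 5, so the run lengths are 13, 12, 6, 13, 15.

GGGGGGGGGGGGGAAAAAAAAAAAAXXXXXXVVVVVVVVVVVVVQQQQQQQQQQQQQQQ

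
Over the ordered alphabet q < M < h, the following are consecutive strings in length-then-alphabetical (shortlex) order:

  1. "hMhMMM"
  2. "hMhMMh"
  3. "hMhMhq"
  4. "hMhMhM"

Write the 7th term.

hMhhqM

Advancing 3 positions from hMhMhM through hMhMhM → hMhMhh → hMhhqq reaches term 7.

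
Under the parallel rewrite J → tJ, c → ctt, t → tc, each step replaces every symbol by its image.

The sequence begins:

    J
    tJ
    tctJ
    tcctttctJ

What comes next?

tccttctttctctcctttctJ

Apply φ to tcctttctJ symbol by symbol: t→tc, c→ctt, c→ctt, t→tc, t→tc, t→tc, c→ctt, t→tc, J→tJ; joined: tc ctt ctt tc tc tc ctt tc tJ.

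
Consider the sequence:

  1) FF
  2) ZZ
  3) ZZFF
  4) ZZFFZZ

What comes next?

ZZFFZZZZFF

This is a Fibonacci-style word recurrence s(k) = s(k−1)·s(k−2): e.g. ZZ·FF = ZZFF.
The next term joins ZZFFZZ and ZZFF.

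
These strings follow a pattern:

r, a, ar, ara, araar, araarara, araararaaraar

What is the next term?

Each term (from the third on) is the previous term followed by the one before it: term 3 = a·r = ar.
Continuing: araararaaraar · araarara gives term 8.

araararaaraararaarara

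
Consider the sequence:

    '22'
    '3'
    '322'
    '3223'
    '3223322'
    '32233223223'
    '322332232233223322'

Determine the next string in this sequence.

This is a Fibonacci-style word recurrence s(k) = s(k−1)·s(k−2): e.g. 3·22 = 322.
Continuing: 322332232233223322 · 32233223223 gives term 8.

32233223223322332232233223223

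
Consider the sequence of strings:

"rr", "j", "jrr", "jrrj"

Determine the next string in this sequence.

Each term (from the third on) is the previous term followed by the one before it: term 3 = j·rr = jrr.
So term 5 is jrrj·jrr.

jrrjjrr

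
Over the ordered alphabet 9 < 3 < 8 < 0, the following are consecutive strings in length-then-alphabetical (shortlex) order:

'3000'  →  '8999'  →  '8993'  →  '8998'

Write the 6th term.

Continuing the enumeration 2 steps past 8998: 8998 → 8990 → (answer).

8939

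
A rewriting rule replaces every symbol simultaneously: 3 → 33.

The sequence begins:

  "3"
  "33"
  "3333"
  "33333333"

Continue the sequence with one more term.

Rewriting each symbol of 33333333: 3→33, 3→33, 3→33, 3→33, 3→33, 3→33, 3→33, 3→33, which concatenates to 33 33 33 33 33 33 33 33.

3333333333333333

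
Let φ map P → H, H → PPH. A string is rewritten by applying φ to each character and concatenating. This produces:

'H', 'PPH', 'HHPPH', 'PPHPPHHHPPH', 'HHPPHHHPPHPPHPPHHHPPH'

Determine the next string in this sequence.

Rewriting the 21 symbols of HHPPHHHPPHPPHPPHHHPPH one by one yields PPH PPH H H PPH PPH PPH H H PPH H H PPH H H PPH PPH PPH H H PPH; concatenated:

PPHPPHHHPPHPPHPPHHHPPHHHPPHHHPPHPPHPPHHHPPH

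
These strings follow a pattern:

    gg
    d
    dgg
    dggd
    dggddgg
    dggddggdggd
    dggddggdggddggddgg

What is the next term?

dggddggdggddggddggdggddggdggd

From term 3 onward, concatenate the last term with the second-to-last: d·gg = dgg, dgg·d = dggd, …
The next term joins dggddggdggddggddgg and dggddggdggd.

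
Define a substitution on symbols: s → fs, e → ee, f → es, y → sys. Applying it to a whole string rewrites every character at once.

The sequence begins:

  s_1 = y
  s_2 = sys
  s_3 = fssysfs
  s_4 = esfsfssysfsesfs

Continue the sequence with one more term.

eefsesfsesfsfssysfsesfseefsesfs

Replace each of the 15 characters of esfsfssysfsesfs in place — ee fs es fs es fs fs sys fs es fs ee fs es fs — and concatenate.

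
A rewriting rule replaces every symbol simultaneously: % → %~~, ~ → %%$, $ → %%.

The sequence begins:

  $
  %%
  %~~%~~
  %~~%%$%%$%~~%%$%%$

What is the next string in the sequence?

φ(%~~%%$%%$%~~%%$%%$) expands symbol-by-symbol to %~~ %%$ %%$ %~~ %~~ %% %~~ %~~ %% %~~ %%$ %%$ %~~ %~~ %% %~~ %~~ %%; joining the 18 pieces gives the next term.

%~~%%$%%$%~~%~~%%%~~%~~%%%~~%%$%%$%~~%~~%%%~~%~~%%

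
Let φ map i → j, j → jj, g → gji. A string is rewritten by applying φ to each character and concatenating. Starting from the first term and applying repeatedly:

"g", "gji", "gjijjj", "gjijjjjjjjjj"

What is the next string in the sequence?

Expanding gjijjjjjjjjj: g→gji, j→jj, i→j, j→jj, j→jj, j→jj, j→jj, j→jj, j→jj, j→jj, j→jj, j→jj. Concatenated: gji jj j jj jj jj jj jj jj jj jj jj.

gjijjjjjjjjjjjjjjjjjjjjj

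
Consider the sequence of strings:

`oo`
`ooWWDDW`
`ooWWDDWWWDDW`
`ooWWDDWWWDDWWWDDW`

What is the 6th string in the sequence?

ooWWDDWWWDDWWWDDWWWDDWWWDDW

Each term is the previous one with WWDDW appended.
From ooWWDDWWWDDWWWDDW, 2 further steps: ooWWDDWWWDDWWWDDW → ooWWDDWWWDDWWWDDWWWDDW → (answer).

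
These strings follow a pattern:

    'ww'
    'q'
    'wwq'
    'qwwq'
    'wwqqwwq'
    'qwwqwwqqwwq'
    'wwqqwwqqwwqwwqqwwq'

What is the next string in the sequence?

Each term (from the third on) is the two preceding terms concatenated in order: term 3 = ww·q = wwq.
Continuing: qwwqwwqqwwq · wwqqwwqqwwqwwqqwwq gives term 8.

qwwqwwqqwwqwwqqwwqqwwqwwqqwwq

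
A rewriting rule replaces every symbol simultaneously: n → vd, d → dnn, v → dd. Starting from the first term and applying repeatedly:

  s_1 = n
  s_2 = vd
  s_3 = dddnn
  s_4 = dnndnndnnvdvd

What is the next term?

dnnvdvddnnvdvddnnvdvddddnndddnn

φ(dnndnndnnvdvd) expands symbol-by-symbol to dnn vd vd dnn vd vd dnn vd vd dd dnn dd dnn; joining the 13 pieces gives the next term.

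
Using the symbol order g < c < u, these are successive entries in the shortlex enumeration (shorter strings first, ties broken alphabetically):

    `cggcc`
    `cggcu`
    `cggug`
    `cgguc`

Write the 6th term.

cgcgg

Advancing 2 positions from cgguc through cgguc → cgguu reaches term 6.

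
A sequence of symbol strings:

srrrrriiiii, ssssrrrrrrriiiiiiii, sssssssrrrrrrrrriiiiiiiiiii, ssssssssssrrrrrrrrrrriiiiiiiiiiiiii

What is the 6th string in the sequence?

ssssssssssssssssrrrrrrrrrrrrrrriiiiiiiiiiiiiiiiiiii

Each string has the form s^{3n-2} r^{2n+3} i^{3n+2} (n = 1, 2, …).
For term 6, n = 6, so the run lengths are 16, 15, 20.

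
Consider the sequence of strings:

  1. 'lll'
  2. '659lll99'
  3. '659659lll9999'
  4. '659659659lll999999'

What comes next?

Each term wraps the previous one in 659 on the left and 99 on the right.
So the next term is 659·659659659lll999999·99.

659659659659lll99999999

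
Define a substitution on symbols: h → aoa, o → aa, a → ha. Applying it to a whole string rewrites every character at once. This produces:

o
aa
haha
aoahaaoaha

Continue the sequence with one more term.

Expanding aoahaaoaha: a→ha, o→aa, a→ha, h→aoa, a→ha, a→ha, o→aa, a→ha, h→aoa, a→ha. Concatenated: ha aa ha aoa ha ha aa ha aoa ha.

haaahaaoahahaaahaaoaha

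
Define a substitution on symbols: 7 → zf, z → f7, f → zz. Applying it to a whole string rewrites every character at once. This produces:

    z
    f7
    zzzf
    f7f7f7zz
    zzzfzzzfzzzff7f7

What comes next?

Applying the rule to each of the 16 symbols of zzzfzzzfzzzff7f7 gives the pieces f7 f7 f7 zz f7 f7 f7 zz f7 f7 f7 zz zz zf zz zf, which concatenate to the answer.

f7f7f7zzf7f7f7zzf7f7f7zzzzzfzzzf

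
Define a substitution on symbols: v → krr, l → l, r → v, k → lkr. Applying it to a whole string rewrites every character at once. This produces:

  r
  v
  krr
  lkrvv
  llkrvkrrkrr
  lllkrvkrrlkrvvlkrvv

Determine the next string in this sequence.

llllkrvkrrlkrvvllkrvkrrkrrllkrvkrrkrr

φ(lllkrvkrrlkrvvlkrvv) expands symbol-by-symbol to l l l lkr v krr lkr v v l lkr v krr krr l lkr v krr krr; joining the 19 pieces gives the next term.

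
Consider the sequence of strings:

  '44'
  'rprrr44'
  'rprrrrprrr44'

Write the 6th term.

rprrrrprrrrprrrrprrrrprrr44

The strings grow by a fixed prefix rprrr each time.
From rprrrrprrr44, 3 further steps: rprrrrprrr44 → rprrrrprrrrprrr44 → rprrrrprrrrprrrrprrr44 → (answer).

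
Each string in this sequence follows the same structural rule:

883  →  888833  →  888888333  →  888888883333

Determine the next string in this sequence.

888888888833333

The n-th term is 2n 8's then n 3's (n = 1, 2, …).
Setting n = 5 gives 10, 5 characters in each block.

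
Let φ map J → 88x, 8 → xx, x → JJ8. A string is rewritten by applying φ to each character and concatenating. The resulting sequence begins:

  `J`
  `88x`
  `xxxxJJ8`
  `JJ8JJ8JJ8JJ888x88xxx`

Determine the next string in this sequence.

Applying the rule to each of the 20 symbols of JJ8JJ8JJ8JJ888x88xxx gives the pieces 88x 88x xx 88x 88x xx 88x 88x xx 88x 88x xx xx xx JJ8 xx xx JJ8 JJ8 JJ8, which concatenate to the answer.

88x88xxx88x88xxx88x88xxx88x88xxxxxxxJJ8xxxxJJ8JJ8JJ8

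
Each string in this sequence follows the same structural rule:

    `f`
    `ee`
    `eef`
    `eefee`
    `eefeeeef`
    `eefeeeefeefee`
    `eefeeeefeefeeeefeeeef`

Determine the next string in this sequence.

This is a Fibonacci-style word recurrence s(k) = s(k−1)·s(k−2): e.g. ee·f = eef.
Continuing: eefeeeefeefeeeefeeeef · eefeeeefeefee gives term 8.

eefeeeefeefeeeefeeeefeefeeeefeefee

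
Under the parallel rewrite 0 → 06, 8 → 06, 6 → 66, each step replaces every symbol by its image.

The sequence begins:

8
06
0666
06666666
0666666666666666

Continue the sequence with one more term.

06666666666666666666666666666666

φ(0666666666666666) expands symbol-by-symbol to 06 66 66 66 66 66 66 66 66 66 66 66 66 66 66 66; joining the 16 pieces gives the next term.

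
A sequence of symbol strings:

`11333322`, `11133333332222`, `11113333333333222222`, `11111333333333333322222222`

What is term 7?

11111111333333333333333333333322222222222222

Reading off run lengths: 1 runs 2, 3, 4, 5; 3 runs 4, 7, 10, 13; 2 runs 2, 4, 6, 8 — each is linear in n (n = 1, 2, …).
For term 7, n = 7, so the run lengths are 8, 22, 14.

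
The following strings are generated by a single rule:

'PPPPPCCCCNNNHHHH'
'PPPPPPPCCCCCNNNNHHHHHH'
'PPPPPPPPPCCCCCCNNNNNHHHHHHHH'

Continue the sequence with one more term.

PPPPPPPPPPPCCCCCCCNNNNNNHHHHHHHHHH

Term n consists of 2n+1 P's, followed by n+2 C's, followed by n+1 N's, followed by 2n H's, where the shown terms are n = 2, 3, 4.
Setting n = 5 gives 11, 7, 6, 10 characters in each block.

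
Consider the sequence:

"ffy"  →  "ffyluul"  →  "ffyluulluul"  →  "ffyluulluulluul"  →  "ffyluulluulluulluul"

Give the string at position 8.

Every step adds luul to the end: s(k+1) = s(k)·luul.
From ffyluulluulluulluul, 3 further steps: ffyluulluulluulluul → ffyluulluulluulluulluul → ffyluulluulluulluulluulluul → (answer).

ffyluulluulluulluulluulluulluul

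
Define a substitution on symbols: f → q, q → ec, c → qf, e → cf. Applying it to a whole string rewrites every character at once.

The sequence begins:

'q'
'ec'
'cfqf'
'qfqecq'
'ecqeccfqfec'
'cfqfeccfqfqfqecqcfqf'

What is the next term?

Rewriting the 20 symbols of cfqfeccfqfqfqecqcfqf one by one yields qf q ec q cf qf qf q ec q ec q ec cf qf ec qf q ec q; concatenated:

qfqecqcfqfqfqecqecqeccfqfecqfqecq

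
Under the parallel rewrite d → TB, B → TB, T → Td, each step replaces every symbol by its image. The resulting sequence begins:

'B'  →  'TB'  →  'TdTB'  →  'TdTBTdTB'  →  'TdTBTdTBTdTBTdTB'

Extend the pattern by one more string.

Applying the rule to each of the 16 symbols of TdTBTdTBTdTBTdTB gives the pieces Td TB Td TB Td TB Td TB Td TB Td TB Td TB Td TB, which concatenate to the answer.

TdTBTdTBTdTBTdTBTdTBTdTBTdTBTdTB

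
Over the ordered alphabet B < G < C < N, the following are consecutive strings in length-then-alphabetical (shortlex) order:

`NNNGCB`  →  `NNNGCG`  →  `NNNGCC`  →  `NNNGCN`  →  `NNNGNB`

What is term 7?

NNNGNC

Stepping forward 2 times from NNNGNB: NNNGNB → NNNGNG, then the target.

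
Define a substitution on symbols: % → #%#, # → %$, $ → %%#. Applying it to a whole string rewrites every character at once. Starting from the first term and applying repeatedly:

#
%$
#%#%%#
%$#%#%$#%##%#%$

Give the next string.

Rewriting the 15 symbols of %$#%#%$#%##%#%$ one by one yields #%# %%# %$ #%# %$ #%# %%# %$ #%# %$ %$ #%# %$ #%# %%#; concatenated:

#%#%%#%$#%#%$#%#%%#%$#%#%$%$#%#%$#%#%%#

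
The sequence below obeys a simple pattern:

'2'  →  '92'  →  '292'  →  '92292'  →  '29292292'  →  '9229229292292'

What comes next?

292922929229229292292

This is a Fibonacci-style word recurrence s(k) = s(k−2)·s(k−1): e.g. 2·92 = 292.
Continuing: 29292292 · 9229229292292 gives term 7.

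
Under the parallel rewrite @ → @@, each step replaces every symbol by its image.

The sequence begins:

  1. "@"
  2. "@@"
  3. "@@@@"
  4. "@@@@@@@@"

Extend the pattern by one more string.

Apply φ to @@@@@@@@ symbol by symbol: @→@@, @→@@, @→@@, @→@@, @→@@, @→@@, @→@@, @→@@; joined: @@ @@ @@ @@ @@ @@ @@ @@.

@@@@@@@@@@@@@@@@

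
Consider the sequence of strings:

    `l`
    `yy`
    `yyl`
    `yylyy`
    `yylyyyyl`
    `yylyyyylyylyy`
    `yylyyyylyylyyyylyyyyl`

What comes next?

From term 3 onward, concatenate the last term with the second-to-last: yy·l = yyl, yyl·yy = yylyy, …
So term 8 is yylyyyylyylyyyylyyyyl·yylyyyylyylyy.

yylyyyylyylyyyylyyyylyylyyyylyylyy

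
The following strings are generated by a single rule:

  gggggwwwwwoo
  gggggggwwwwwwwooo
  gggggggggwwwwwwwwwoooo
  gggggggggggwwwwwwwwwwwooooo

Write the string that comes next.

gggggggggggggwwwwwwwwwwwwwoooooo

Term n consists of 2n+1 g's, followed by 2n+1 w's, followed by n o's, where the shown terms are n = 2, 3, 4, 5.
At n = 6 the blocks have lengths 13, 13, 6.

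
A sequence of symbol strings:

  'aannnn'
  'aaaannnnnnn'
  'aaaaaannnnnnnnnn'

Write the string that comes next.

aaaaaaaannnnnnnnnnnnn

The n-th term is 2n a's then 3n+1 n's (n = 1, 2, …).
At n = 4 the blocks have lengths 8, 13.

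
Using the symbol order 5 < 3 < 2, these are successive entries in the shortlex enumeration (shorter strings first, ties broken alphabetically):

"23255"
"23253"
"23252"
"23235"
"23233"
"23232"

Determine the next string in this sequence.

23225

The successor of 23232 increments the rightmost position that isn't already 2 and resets every position after it to 5.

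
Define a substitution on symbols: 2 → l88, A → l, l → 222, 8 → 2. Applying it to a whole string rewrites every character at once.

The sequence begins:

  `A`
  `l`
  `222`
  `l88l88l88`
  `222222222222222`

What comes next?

Rewriting the 15 symbols of 222222222222222 one by one yields l88 l88 l88 l88 l88 l88 l88 l88 l88 l88 l88 l88 l88 l88 l88; concatenated:

l88l88l88l88l88l88l88l88l88l88l88l88l88l88l88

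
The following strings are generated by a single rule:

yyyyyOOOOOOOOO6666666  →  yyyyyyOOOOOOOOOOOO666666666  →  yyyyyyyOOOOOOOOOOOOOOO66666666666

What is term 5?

yyyyyyyyyOOOOOOOOOOOOOOOOOOOOO666666666666666

Each string has the form y^{n+3} O^{3n+3} 6^{2n+3}, where the shown terms are n = 2, 3, 4.
For term 5, n = 6, so the run lengths are 9, 21, 15.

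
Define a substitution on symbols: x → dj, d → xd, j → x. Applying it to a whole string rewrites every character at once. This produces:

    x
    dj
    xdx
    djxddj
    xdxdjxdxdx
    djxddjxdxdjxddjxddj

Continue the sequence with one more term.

Rewriting the 19 symbols of djxddjxdxdjxddjxddj one by one yields xd x dj xd xd x dj xd dj xd x dj xd xd x dj xd xd x; concatenated:

xdxdjxdxdxdjxddjxdxdjxdxdxdjxdxdx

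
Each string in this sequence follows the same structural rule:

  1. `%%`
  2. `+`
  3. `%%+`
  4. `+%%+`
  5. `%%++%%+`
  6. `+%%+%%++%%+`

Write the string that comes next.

This is a Fibonacci-style word recurrence s(k) = s(k−2)·s(k−1): e.g. %%·+ = %%+.
The next term joins %%++%%+ and +%%+%%++%%+.

%%++%%++%%+%%++%%+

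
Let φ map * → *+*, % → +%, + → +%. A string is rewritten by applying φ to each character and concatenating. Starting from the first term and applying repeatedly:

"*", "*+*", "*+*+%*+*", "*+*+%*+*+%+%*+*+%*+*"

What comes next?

Rewriting the 20 symbols of *+*+%*+*+%+%*+*+%*+* one by one yields *+* +% *+* +% +% *+* +% *+* +% +% +% +% *+* +% *+* +% +% *+* +% *+*; concatenated:

*+*+%*+*+%+%*+*+%*+*+%+%+%+%*+*+%*+*+%+%*+*+%*+*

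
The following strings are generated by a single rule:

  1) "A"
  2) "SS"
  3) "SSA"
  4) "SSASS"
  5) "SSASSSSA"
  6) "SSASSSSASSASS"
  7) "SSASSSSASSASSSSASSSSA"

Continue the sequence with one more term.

From term 3 onward, concatenate the last term with the second-to-last: SS·A = SSA, SSA·SS = SSASS, …
So term 8 is SSASSSSASSASSSSASSSSA·SSASSSSASSASS.

SSASSSSASSASSSSASSSSASSASSSSASSASS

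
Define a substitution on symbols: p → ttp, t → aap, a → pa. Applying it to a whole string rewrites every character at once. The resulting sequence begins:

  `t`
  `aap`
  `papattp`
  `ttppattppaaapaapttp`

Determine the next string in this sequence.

φ(ttppattppaaapaapttp) expands symbol-by-symbol to aap aap ttp ttp pa aap aap ttp ttp pa pa pa ttp pa pa ttp aap aap ttp; joining the 19 pieces gives the next term.

aapaapttpttppaaapaapttpttppapapattppapattpaapaapttp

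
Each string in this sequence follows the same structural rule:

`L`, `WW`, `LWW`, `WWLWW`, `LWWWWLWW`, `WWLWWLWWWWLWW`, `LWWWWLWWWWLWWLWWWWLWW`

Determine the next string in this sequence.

WWLWWLWWWWLWWLWWWWLWWWWLWWLWWWWLWW

Each term (from the third on) is the two preceding terms concatenated in order: term 3 = L·WW = LWW.
The next term joins WWLWWLWWWWLWW and LWWWWLWWWWLWWLWWWWLWW.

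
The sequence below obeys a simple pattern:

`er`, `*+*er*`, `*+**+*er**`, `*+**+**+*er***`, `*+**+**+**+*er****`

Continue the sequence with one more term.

*+**+**+**+**+*er*****

s(k+1) = *+*·s(k)·*, so each term gains *+* as a prefix and * as a suffix.
So the next term is *+*·*+**+**+**+*er****·*.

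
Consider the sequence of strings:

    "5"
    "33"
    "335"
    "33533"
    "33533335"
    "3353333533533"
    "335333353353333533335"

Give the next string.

3353333533533335333353353333533533

From term 3 onward, concatenate the last term with the second-to-last: 33·5 = 335, 335·33 = 33533, …
So term 8 is 335333353353333533335·3353333533533.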